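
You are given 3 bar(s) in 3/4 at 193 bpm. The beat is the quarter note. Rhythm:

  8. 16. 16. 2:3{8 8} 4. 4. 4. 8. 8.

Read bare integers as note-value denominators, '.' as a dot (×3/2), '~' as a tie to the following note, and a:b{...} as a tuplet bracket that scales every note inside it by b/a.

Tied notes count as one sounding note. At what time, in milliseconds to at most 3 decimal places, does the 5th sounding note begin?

1. 0.0ms @ 0 + 233.161ms (3/4)
2. 233.161ms @ 3/4 + 116.58ms (3/8)
3. 349.741ms @ 9/8 + 116.58ms (3/8)
4. 466.321ms @ 3/2 + 233.161ms (3/4)
5. 699.482ms @ 9/4 + 233.161ms (3/4)
6. 932.642ms @ 3 + 466.321ms (3/2)
7. 1398.964ms @ 9/2 + 466.321ms (3/2)
8. 1865.285ms @ 6 + 466.321ms (3/2)
9. 2331.606ms @ 15/2 + 233.161ms (3/4)
10. 2564.767ms @ 33/4 + 233.161ms (3/4)

note 5 onset = 9/4b = 699.482ms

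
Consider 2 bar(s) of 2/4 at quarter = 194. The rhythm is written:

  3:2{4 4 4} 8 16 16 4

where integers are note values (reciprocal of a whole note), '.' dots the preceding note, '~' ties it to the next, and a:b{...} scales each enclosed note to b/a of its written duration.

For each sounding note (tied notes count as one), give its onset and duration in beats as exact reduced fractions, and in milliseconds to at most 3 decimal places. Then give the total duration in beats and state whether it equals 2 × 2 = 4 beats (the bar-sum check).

1) 0.0ms=0b +206.186ms=2/3b
2) 206.186ms=2/3b +206.186ms=2/3b
3) 412.371ms=4/3b +206.186ms=2/3b
4) 618.557ms=2b +154.639ms=1/2b
5) 773.196ms=5/2b +77.32ms=1/4b
6) 850.515ms=11/4b +77.32ms=1/4b
7) 927.835ms=3b +309.278ms=1b
Σ=4b of 4 (194bpm 2/4) — PASS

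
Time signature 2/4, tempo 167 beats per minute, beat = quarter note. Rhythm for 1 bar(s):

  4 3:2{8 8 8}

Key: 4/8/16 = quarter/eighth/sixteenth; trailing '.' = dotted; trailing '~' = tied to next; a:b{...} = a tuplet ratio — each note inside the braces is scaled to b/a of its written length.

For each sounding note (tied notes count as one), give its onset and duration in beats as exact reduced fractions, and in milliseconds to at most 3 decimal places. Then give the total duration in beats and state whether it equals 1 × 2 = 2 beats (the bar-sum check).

1) 0.0ms=0b +359.281ms=1b
2) 359.281ms=1b +119.76ms=1/3b
3) 479.042ms=4/3b +119.76ms=1/3b
4) 598.802ms=5/3b +119.76ms=1/3b
Σ=2b of 2 (167bpm 2/4) — PASS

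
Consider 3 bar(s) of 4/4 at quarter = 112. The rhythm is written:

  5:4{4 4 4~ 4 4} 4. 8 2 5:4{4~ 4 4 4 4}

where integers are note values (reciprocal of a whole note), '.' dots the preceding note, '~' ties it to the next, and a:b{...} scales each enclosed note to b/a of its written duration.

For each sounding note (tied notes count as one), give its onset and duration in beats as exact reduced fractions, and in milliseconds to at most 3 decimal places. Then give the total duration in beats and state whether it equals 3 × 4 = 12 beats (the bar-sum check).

1) 0.0ms=0b +428.571ms=4/5b
2) 428.571ms=4/5b +428.571ms=4/5b
3) 857.143ms=8/5b +857.143ms=8/5b
4) 1714.286ms=16/5b +428.571ms=4/5b
5) 2142.857ms=4b +803.571ms=3/2b
6) 2946.429ms=11/2b +267.857ms=1/2b
7) 3214.286ms=6b +1071.429ms=2b
8) 4285.714ms=8b +857.143ms=8/5b
9) 5142.857ms=48/5b +428.571ms=4/5b
10) 5571.429ms=52/5b +428.571ms=4/5b
11) 6000.0ms=56/5b +428.571ms=4/5b
Σ=12b of 12 (112bpm 4/4) — PASS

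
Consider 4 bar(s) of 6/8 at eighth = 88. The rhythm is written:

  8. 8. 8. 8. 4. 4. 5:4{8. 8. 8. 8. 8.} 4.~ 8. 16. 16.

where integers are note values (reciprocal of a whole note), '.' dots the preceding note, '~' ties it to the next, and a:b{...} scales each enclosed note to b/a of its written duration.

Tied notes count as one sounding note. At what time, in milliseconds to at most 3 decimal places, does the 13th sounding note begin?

note 13 onset = 45/2b = 15340.909ms

1. 0.0ms @ 0 + 1022.727ms (3/2)
2. 1022.727ms @ 3/2 + 1022.727ms (3/2)
3. 2045.455ms @ 3 + 1022.727ms (3/2)
4. 3068.182ms @ 9/2 + 1022.727ms (3/2)
5. 4090.909ms @ 6 + 2045.455ms (3)
6. 6136.364ms @ 9 + 2045.455ms (3)
7. 8181.818ms @ 12 + 818.182ms (6/5)
8. 9000.0ms @ 66/5 + 818.182ms (6/5)
9. 9818.182ms @ 72/5 + 818.182ms (6/5)
10. 10636.364ms @ 78/5 + 818.182ms (6/5)
11. 11454.545ms @ 84/5 + 818.182ms (6/5)
12. 12272.727ms @ 18 + 3068.182ms (9/2)
13. 15340.909ms @ 45/2 + 511.364ms (3/4)
14. 15852.273ms @ 93/4 + 511.364ms (3/4)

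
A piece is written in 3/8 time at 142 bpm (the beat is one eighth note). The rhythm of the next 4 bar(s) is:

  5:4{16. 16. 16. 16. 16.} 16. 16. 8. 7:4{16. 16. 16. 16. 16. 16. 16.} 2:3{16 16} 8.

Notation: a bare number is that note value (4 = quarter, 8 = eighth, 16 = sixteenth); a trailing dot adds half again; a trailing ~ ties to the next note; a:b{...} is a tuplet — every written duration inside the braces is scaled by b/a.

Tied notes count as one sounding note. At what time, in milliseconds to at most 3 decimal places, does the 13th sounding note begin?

note 13 onset = 54/7b = 3259.557ms

1. 0.0ms @ 0 + 253.521ms (3/5)
2. 253.521ms @ 3/5 + 253.521ms (3/5)
3. 507.042ms @ 6/5 + 253.521ms (3/5)
4. 760.563ms @ 9/5 + 253.521ms (3/5)
5. 1014.085ms @ 12/5 + 253.521ms (3/5)
6. 1267.606ms @ 3 + 316.901ms (3/4)
7. 1584.507ms @ 15/4 + 316.901ms (3/4)
8. 1901.408ms @ 9/2 + 633.803ms (3/2)
9. 2535.211ms @ 6 + 181.087ms (3/7)
10. 2716.298ms @ 45/7 + 181.087ms (3/7)
11. 2897.384ms @ 48/7 + 181.087ms (3/7)
12. 3078.471ms @ 51/7 + 181.087ms (3/7)
13. 3259.557ms @ 54/7 + 181.087ms (3/7)
14. 3440.644ms @ 57/7 + 181.087ms (3/7)
15. 3621.73ms @ 60/7 + 181.087ms (3/7)
16. 3802.817ms @ 9 + 316.901ms (3/4)
17. 4119.718ms @ 39/4 + 316.901ms (3/4)
18. 4436.62ms @ 21/2 + 633.803ms (3/2)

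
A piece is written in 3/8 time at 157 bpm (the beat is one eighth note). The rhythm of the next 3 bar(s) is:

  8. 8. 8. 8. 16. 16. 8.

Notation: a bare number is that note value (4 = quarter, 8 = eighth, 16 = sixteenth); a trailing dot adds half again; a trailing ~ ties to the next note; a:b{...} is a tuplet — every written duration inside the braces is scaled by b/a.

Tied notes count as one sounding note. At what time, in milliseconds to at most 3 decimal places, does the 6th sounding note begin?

1. 0.0ms @ 0 + 573.248ms (3/2)
2. 573.248ms @ 3/2 + 573.248ms (3/2)
3. 1146.497ms @ 3 + 573.248ms (3/2)
4. 1719.745ms @ 9/2 + 573.248ms (3/2)
5. 2292.994ms @ 6 + 286.624ms (3/4)
6. 2579.618ms @ 27/4 + 286.624ms (3/4)
7. 2866.242ms @ 15/2 + 573.248ms (3/2)

note 6 onset = 27/4b = 2579.618ms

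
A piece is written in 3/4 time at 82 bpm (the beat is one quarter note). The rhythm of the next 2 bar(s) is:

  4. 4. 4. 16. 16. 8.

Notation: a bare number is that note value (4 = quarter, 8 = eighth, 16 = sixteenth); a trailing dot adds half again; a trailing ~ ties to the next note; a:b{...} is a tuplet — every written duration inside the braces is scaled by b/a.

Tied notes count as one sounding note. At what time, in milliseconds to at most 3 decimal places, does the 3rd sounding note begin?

1. 0.0ms @ 0 + 1097.561ms (3/2)
2. 1097.561ms @ 3/2 + 1097.561ms (3/2)
3. 2195.122ms @ 3 + 1097.561ms (3/2)
4. 3292.683ms @ 9/2 + 274.39ms (3/8)
5. 3567.073ms @ 39/8 + 274.39ms (3/8)
6. 3841.463ms @ 21/4 + 548.78ms (3/4)

note 3 onset = 3b = 2195.122ms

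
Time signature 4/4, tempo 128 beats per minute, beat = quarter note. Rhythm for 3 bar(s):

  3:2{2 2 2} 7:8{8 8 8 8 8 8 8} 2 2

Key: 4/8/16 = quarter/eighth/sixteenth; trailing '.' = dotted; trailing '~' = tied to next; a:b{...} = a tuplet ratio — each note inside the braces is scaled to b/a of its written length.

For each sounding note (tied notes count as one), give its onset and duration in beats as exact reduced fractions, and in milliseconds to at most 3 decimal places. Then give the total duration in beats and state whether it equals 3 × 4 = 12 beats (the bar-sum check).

1) 0.0ms=0b +625.0ms=4/3b
2) 625.0ms=4/3b +625.0ms=4/3b
3) 1250.0ms=8/3b +625.0ms=4/3b
4) 1875.0ms=4b +267.857ms=4/7b
5) 2142.857ms=32/7b +267.857ms=4/7b
6) 2410.714ms=36/7b +267.857ms=4/7b
7) 2678.571ms=40/7b +267.857ms=4/7b
8) 2946.429ms=44/7b +267.857ms=4/7b
9) 3214.286ms=48/7b +267.857ms=4/7b
10) 3482.143ms=52/7b +267.857ms=4/7b
11) 3750.0ms=8b +937.5ms=2b
12) 4687.5ms=10b +937.5ms=2b
Σ=12b of 12 (128bpm 4/4) — PASS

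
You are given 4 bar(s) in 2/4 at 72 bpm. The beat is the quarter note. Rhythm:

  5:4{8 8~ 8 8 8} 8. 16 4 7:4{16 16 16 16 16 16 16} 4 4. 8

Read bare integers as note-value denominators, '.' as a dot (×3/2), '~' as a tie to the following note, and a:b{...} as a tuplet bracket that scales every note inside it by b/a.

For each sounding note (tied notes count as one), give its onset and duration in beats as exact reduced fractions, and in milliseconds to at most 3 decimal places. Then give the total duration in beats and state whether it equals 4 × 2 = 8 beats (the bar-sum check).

1) 0.0ms=0b +333.333ms=2/5b
2) 333.333ms=2/5b +666.667ms=4/5b
3) 1000.0ms=6/5b +333.333ms=2/5b
4) 1333.333ms=8/5b +333.333ms=2/5b
5) 1666.667ms=2b +625.0ms=3/4b
6) 2291.667ms=11/4b +208.333ms=1/4b
7) 2500.0ms=3b +833.333ms=1b
8) 3333.333ms=4b +119.048ms=1/7b
9) 3452.381ms=29/7b +119.048ms=1/7b
10) 3571.429ms=30/7b +119.048ms=1/7b
11) 3690.476ms=31/7b +119.048ms=1/7b
12) 3809.524ms=32/7b +119.048ms=1/7b
13) 3928.571ms=33/7b +119.048ms=1/7b
14) 4047.619ms=34/7b +119.048ms=1/7b
15) 4166.667ms=5b +833.333ms=1b
16) 5000.0ms=6b +1250.0ms=3/2b
17) 6250.0ms=15/2b +416.667ms=1/2b
Σ=8b of 8 (72bpm 2/4) — PASS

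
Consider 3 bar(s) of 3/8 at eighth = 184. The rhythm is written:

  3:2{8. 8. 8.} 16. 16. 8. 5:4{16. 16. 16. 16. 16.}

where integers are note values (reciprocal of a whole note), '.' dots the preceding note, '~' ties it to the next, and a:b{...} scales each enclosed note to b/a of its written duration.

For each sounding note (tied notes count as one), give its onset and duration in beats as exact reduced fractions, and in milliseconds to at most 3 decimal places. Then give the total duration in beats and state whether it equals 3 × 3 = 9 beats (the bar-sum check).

1) 0.0ms=0b +326.087ms=1b
2) 326.087ms=1b +326.087ms=1b
3) 652.174ms=2b +326.087ms=1b
4) 978.261ms=3b +244.565ms=3/4b
5) 1222.826ms=15/4b +244.565ms=3/4b
6) 1467.391ms=9/2b +489.13ms=3/2b
7) 1956.522ms=6b +195.652ms=3/5b
8) 2152.174ms=33/5b +195.652ms=3/5b
9) 2347.826ms=36/5b +195.652ms=3/5b
10) 2543.478ms=39/5b +195.652ms=3/5b
11) 2739.13ms=42/5b +195.652ms=3/5b
Σ=9b of 9 (184bpm 3/8) — PASS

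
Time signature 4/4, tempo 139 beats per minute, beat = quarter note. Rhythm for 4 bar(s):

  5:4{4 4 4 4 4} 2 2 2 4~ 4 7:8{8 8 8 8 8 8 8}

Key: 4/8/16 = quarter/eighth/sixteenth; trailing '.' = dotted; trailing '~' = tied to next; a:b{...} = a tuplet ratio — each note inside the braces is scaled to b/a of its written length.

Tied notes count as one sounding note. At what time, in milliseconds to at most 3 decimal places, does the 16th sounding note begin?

note 16 onset = 108/7b = 6659.815ms

1. 0.0ms @ 0 + 345.324ms (4/5)
2. 345.324ms @ 4/5 + 345.324ms (4/5)
3. 690.647ms @ 8/5 + 345.324ms (4/5)
4. 1035.971ms @ 12/5 + 345.324ms (4/5)
5. 1381.295ms @ 16/5 + 345.324ms (4/5)
6. 1726.619ms @ 4 + 863.309ms (2)
7. 2589.928ms @ 6 + 863.309ms (2)
8. 3453.237ms @ 8 + 863.309ms (2)
9. 4316.547ms @ 10 + 863.309ms (2)
10. 5179.856ms @ 12 + 246.66ms (4/7)
11. 5426.516ms @ 88/7 + 246.66ms (4/7)
12. 5673.176ms @ 92/7 + 246.66ms (4/7)
13. 5919.836ms @ 96/7 + 246.66ms (4/7)
14. 6166.495ms @ 100/7 + 246.66ms (4/7)
15. 6413.155ms @ 104/7 + 246.66ms (4/7)
16. 6659.815ms @ 108/7 + 246.66ms (4/7)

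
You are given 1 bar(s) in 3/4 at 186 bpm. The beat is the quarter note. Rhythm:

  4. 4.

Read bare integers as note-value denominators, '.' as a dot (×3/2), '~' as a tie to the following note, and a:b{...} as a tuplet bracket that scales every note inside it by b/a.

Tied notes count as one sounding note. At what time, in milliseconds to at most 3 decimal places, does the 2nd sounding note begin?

note 2 onset = 3/2b = 483.871ms

1. 0.0ms @ 0 + 483.871ms (3/2)
2. 483.871ms @ 3/2 + 483.871ms (3/2)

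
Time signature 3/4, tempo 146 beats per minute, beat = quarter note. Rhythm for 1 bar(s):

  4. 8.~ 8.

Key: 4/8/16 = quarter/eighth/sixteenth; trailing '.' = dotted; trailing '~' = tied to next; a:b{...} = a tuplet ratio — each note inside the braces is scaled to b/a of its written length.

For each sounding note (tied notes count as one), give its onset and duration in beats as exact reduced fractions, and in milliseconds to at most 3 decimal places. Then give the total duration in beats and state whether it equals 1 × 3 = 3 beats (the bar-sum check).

1) 0.0ms=0b +616.438ms=3/2b
2) 616.438ms=3/2b +616.438ms=3/2b
Σ=3b of 3 (146bpm 3/4) — PASS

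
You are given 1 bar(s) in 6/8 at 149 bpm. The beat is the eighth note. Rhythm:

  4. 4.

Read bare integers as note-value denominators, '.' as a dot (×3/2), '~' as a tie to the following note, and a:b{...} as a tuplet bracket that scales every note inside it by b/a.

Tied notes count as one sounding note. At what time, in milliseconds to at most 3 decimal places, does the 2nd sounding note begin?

1. 0.0ms @ 0 + 1208.054ms (3)
2. 1208.054ms @ 3 + 1208.054ms (3)

note 2 onset = 3b = 1208.054ms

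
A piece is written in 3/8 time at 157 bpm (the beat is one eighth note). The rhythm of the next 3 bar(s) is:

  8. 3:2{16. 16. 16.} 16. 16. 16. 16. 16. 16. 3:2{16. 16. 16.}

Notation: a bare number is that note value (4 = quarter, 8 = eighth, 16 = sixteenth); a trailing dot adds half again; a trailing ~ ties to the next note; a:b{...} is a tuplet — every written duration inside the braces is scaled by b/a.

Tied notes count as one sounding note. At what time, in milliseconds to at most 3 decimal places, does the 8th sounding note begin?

note 8 onset = 21/4b = 2006.369ms

1. 0.0ms @ 0 + 573.248ms (3/2)
2. 573.248ms @ 3/2 + 191.083ms (1/2)
3. 764.331ms @ 2 + 191.083ms (1/2)
4. 955.414ms @ 5/2 + 191.083ms (1/2)
5. 1146.497ms @ 3 + 286.624ms (3/4)
6. 1433.121ms @ 15/4 + 286.624ms (3/4)
7. 1719.745ms @ 9/2 + 286.624ms (3/4)
8. 2006.369ms @ 21/4 + 286.624ms (3/4)
9. 2292.994ms @ 6 + 286.624ms (3/4)
10. 2579.618ms @ 27/4 + 286.624ms (3/4)
11. 2866.242ms @ 15/2 + 191.083ms (1/2)
12. 3057.325ms @ 8 + 191.083ms (1/2)
13. 3248.408ms @ 17/2 + 191.083ms (1/2)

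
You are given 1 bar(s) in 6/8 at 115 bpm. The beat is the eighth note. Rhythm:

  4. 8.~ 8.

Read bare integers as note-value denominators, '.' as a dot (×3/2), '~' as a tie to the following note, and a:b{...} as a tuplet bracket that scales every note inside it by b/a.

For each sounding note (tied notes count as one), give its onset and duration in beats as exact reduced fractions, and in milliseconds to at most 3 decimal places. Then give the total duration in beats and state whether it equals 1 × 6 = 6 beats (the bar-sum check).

1) 0.0ms=0b +1565.217ms=3b
2) 1565.217ms=3b +1565.217ms=3b
Σ=6b of 6 (115bpm 6/8) — PASS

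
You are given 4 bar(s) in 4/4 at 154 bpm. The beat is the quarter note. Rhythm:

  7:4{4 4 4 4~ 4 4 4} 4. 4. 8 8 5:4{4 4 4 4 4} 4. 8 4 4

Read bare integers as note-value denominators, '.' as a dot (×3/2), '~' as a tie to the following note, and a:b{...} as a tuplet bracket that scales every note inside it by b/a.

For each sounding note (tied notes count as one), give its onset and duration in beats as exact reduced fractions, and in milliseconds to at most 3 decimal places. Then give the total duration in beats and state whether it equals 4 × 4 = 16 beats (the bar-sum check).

1) 0.0ms=0b +222.635ms=4/7b
2) 222.635ms=4/7b +222.635ms=4/7b
3) 445.269ms=8/7b +222.635ms=4/7b
4) 667.904ms=12/7b +445.269ms=8/7b
5) 1113.173ms=20/7b +222.635ms=4/7b
6) 1335.807ms=24/7b +222.635ms=4/7b
7) 1558.442ms=4b +584.416ms=3/2b
8) 2142.857ms=11/2b +584.416ms=3/2b
9) 2727.273ms=7b +194.805ms=1/2b
10) 2922.078ms=15/2b +194.805ms=1/2b
11) 3116.883ms=8b +311.688ms=4/5b
12) 3428.571ms=44/5b +311.688ms=4/5b
13) 3740.26ms=48/5b +311.688ms=4/5b
14) 4051.948ms=52/5b +311.688ms=4/5b
15) 4363.636ms=56/5b +311.688ms=4/5b
16) 4675.325ms=12b +584.416ms=3/2b
17) 5259.74ms=27/2b +194.805ms=1/2b
18) 5454.545ms=14b +389.61ms=1b
19) 5844.156ms=15b +389.61ms=1b
Σ=16b of 16 (154bpm 4/4) — PASS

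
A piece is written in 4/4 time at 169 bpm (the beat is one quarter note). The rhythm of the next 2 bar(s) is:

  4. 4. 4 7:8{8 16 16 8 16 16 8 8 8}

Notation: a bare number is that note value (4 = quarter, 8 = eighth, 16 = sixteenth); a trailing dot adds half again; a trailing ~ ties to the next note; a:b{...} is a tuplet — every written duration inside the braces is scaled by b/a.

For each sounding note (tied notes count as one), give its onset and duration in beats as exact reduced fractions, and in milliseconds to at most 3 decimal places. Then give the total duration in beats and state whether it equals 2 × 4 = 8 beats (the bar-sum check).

1) 0.0ms=0b +532.544ms=3/2b
2) 532.544ms=3/2b +532.544ms=3/2b
3) 1065.089ms=3b +355.03ms=1b
4) 1420.118ms=4b +202.874ms=4/7b
5) 1622.992ms=32/7b +101.437ms=2/7b
6) 1724.429ms=34/7b +101.437ms=2/7b
7) 1825.866ms=36/7b +202.874ms=4/7b
8) 2028.74ms=40/7b +101.437ms=2/7b
9) 2130.178ms=6b +101.437ms=2/7b
10) 2231.615ms=44/7b +202.874ms=4/7b
11) 2434.489ms=48/7b +202.874ms=4/7b
12) 2637.363ms=52/7b +202.874ms=4/7b
Σ=8b of 8 (169bpm 4/4) — PASS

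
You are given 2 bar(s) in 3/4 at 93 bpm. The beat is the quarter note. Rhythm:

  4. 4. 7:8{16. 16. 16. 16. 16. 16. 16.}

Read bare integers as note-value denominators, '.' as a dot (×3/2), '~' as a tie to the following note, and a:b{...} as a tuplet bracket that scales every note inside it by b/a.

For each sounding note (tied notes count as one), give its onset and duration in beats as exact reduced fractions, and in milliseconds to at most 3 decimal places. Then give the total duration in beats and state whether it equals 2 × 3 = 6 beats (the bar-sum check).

1) 0.0ms=0b +967.742ms=3/2b
2) 967.742ms=3/2b +967.742ms=3/2b
3) 1935.484ms=3b +276.498ms=3/7b
4) 2211.982ms=24/7b +276.498ms=3/7b
5) 2488.479ms=27/7b +276.498ms=3/7b
6) 2764.977ms=30/7b +276.498ms=3/7b
7) 3041.475ms=33/7b +276.498ms=3/7b
8) 3317.972ms=36/7b +276.498ms=3/7b
9) 3594.47ms=39/7b +276.498ms=3/7b
Σ=6b of 6 (93bpm 3/4) — PASS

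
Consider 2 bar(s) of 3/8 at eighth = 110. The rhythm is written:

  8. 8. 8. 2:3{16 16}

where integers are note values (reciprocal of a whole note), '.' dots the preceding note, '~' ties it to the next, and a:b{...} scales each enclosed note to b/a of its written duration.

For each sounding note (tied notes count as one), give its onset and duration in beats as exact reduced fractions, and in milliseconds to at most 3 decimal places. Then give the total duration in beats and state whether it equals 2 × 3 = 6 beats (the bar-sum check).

1) 0.0ms=0b +818.182ms=3/2b
2) 818.182ms=3/2b +818.182ms=3/2b
3) 1636.364ms=3b +818.182ms=3/2b
4) 2454.545ms=9/2b +409.091ms=3/4b
5) 2863.636ms=21/4b +409.091ms=3/4b
Σ=6b of 6 (110bpm 3/8) — PASS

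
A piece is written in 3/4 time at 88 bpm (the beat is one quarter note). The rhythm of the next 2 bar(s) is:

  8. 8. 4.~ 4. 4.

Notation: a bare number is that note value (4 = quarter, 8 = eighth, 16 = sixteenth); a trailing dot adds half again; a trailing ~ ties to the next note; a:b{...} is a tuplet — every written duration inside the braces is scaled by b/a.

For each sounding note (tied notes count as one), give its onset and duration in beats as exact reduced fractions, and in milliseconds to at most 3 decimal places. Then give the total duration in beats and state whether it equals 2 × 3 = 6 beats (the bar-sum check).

1) 0.0ms=0b +511.364ms=3/4b
2) 511.364ms=3/4b +511.364ms=3/4b
3) 1022.727ms=3/2b +2045.455ms=3b
4) 3068.182ms=9/2b +1022.727ms=3/2b
Σ=6b of 6 (88bpm 3/4) — PASS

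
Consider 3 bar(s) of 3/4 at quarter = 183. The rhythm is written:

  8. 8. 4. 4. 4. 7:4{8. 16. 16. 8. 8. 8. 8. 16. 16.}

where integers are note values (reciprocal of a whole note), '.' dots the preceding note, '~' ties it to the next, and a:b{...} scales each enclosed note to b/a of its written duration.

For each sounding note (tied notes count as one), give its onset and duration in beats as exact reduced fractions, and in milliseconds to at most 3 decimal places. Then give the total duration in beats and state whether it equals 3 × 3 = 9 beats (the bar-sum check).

1) 0.0ms=0b +245.902ms=3/4b
2) 245.902ms=3/4b +245.902ms=3/4b
3) 491.803ms=3/2b +491.803ms=3/2b
4) 983.607ms=3b +491.803ms=3/2b
5) 1475.41ms=9/2b +491.803ms=3/2b
6) 1967.213ms=6b +140.515ms=3/7b
7) 2107.728ms=45/7b +70.258ms=3/14b
8) 2177.986ms=93/14b +70.258ms=3/14b
9) 2248.244ms=48/7b +140.515ms=3/7b
10) 2388.759ms=51/7b +140.515ms=3/7b
11) 2529.274ms=54/7b +140.515ms=3/7b
12) 2669.789ms=57/7b +140.515ms=3/7b
13) 2810.304ms=60/7b +70.258ms=3/14b
14) 2880.562ms=123/14b +70.258ms=3/14b
Σ=9b of 9 (183bpm 3/4) — PASS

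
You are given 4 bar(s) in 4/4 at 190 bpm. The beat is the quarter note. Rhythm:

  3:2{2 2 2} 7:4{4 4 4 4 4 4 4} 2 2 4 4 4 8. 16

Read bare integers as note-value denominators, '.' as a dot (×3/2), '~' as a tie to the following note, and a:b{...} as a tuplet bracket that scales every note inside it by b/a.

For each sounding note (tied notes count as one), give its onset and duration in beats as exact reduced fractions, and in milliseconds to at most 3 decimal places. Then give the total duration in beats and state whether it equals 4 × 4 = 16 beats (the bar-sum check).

1) 0.0ms=0b +421.053ms=4/3b
2) 421.053ms=4/3b +421.053ms=4/3b
3) 842.105ms=8/3b +421.053ms=4/3b
4) 1263.158ms=4b +180.451ms=4/7b
5) 1443.609ms=32/7b +180.451ms=4/7b
6) 1624.06ms=36/7b +180.451ms=4/7b
7) 1804.511ms=40/7b +180.451ms=4/7b
8) 1984.962ms=44/7b +180.451ms=4/7b
9) 2165.414ms=48/7b +180.451ms=4/7b
10) 2345.865ms=52/7b +180.451ms=4/7b
11) 2526.316ms=8b +631.579ms=2b
12) 3157.895ms=10b +631.579ms=2b
13) 3789.474ms=12b +315.789ms=1b
14) 4105.263ms=13b +315.789ms=1b
15) 4421.053ms=14b +315.789ms=1b
16) 4736.842ms=15b +236.842ms=3/4b
17) 4973.684ms=63/4b +78.947ms=1/4b
Σ=16b of 16 (190bpm 4/4) — PASS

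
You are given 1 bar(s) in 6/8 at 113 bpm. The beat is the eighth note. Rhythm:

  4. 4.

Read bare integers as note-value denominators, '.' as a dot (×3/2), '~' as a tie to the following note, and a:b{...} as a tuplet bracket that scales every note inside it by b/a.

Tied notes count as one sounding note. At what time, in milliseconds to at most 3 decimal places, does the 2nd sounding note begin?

1. 0.0ms @ 0 + 1592.92ms (3)
2. 1592.92ms @ 3 + 1592.92ms (3)

note 2 onset = 3b = 1592.92ms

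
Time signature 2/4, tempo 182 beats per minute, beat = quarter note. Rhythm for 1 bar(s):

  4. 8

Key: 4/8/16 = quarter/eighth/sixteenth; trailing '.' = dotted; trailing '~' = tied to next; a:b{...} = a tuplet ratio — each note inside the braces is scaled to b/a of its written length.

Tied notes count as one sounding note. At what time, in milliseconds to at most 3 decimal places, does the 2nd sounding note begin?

1. 0.0ms @ 0 + 494.505ms (3/2)
2. 494.505ms @ 3/2 + 164.835ms (1/2)

note 2 onset = 3/2b = 494.505ms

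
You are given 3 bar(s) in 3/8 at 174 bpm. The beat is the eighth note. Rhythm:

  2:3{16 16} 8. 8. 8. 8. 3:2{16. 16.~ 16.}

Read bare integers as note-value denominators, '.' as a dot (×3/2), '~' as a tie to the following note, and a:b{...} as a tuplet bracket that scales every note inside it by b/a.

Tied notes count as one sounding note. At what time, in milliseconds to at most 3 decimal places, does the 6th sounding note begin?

note 6 onset = 6b = 2068.966ms

1. 0.0ms @ 0 + 258.621ms (3/4)
2. 258.621ms @ 3/4 + 258.621ms (3/4)
3. 517.241ms @ 3/2 + 517.241ms (3/2)
4. 1034.483ms @ 3 + 517.241ms (3/2)
5. 1551.724ms @ 9/2 + 517.241ms (3/2)
6. 2068.966ms @ 6 + 517.241ms (3/2)
7. 2586.207ms @ 15/2 + 172.414ms (1/2)
8. 2758.621ms @ 8 + 344.828ms (1)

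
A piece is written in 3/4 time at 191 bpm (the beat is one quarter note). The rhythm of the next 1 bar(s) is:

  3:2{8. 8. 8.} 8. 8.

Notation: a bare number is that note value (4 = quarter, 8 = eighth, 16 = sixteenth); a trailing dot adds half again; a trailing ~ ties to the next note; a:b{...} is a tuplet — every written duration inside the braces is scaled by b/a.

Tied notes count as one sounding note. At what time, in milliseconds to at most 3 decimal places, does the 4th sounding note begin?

1. 0.0ms @ 0 + 157.068ms (1/2)
2. 157.068ms @ 1/2 + 157.068ms (1/2)
3. 314.136ms @ 1 + 157.068ms (1/2)
4. 471.204ms @ 3/2 + 235.602ms (3/4)
5. 706.806ms @ 9/4 + 235.602ms (3/4)

note 4 onset = 3/2b = 471.204ms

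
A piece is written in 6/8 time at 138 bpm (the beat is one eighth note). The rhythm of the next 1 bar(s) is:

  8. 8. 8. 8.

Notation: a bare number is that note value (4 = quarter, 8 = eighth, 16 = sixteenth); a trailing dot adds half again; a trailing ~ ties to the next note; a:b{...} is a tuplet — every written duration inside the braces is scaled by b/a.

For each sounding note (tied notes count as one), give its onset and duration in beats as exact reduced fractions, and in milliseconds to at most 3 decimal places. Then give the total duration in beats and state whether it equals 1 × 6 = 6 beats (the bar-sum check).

1) 0.0ms=0b +652.174ms=3/2b
2) 652.174ms=3/2b +652.174ms=3/2b
3) 1304.348ms=3b +652.174ms=3/2b
4) 1956.522ms=9/2b +652.174ms=3/2b
Σ=6b of 6 (138bpm 6/8) — PASS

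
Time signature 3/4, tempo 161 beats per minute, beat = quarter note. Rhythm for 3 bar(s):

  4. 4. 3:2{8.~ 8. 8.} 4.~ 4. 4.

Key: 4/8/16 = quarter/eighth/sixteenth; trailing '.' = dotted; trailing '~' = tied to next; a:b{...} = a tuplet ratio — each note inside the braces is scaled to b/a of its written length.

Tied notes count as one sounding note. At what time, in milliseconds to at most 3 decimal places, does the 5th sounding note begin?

note 5 onset = 9/2b = 1677.019ms

1. 0.0ms @ 0 + 559.006ms (3/2)
2. 559.006ms @ 3/2 + 559.006ms (3/2)
3. 1118.012ms @ 3 + 372.671ms (1)
4. 1490.683ms @ 4 + 186.335ms (1/2)
5. 1677.019ms @ 9/2 + 1118.012ms (3)
6. 2795.031ms @ 15/2 + 559.006ms (3/2)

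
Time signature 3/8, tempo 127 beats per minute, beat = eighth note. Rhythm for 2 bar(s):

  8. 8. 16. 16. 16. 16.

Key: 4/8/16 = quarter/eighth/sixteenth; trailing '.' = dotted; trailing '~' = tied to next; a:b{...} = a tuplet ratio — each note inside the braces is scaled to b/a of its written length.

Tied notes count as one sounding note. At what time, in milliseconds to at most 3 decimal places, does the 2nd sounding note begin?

1. 0.0ms @ 0 + 708.661ms (3/2)
2. 708.661ms @ 3/2 + 708.661ms (3/2)
3. 1417.323ms @ 3 + 354.331ms (3/4)
4. 1771.654ms @ 15/4 + 354.331ms (3/4)
5. 2125.984ms @ 9/2 + 354.331ms (3/4)
6. 2480.315ms @ 21/4 + 354.331ms (3/4)

note 2 onset = 3/2b = 708.661ms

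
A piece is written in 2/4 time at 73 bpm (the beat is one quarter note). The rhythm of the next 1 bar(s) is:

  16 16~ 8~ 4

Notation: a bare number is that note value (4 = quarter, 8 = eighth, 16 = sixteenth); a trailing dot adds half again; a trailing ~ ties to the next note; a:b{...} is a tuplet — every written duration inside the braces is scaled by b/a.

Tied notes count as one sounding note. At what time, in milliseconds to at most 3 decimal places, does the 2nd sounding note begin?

1. 0.0ms @ 0 + 205.479ms (1/4)
2. 205.479ms @ 1/4 + 1438.356ms (7/4)

note 2 onset = 1/4b = 205.479ms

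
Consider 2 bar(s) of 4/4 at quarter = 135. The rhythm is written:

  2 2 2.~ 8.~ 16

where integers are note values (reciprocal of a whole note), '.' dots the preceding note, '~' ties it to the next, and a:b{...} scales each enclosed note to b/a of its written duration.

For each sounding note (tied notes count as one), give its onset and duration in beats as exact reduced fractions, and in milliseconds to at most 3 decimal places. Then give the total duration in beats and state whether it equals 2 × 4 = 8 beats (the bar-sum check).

1) 0.0ms=0b +888.889ms=2b
2) 888.889ms=2b +888.889ms=2b
3) 1777.778ms=4b +1777.778ms=4b
Σ=8b of 8 (135bpm 4/4) — PASS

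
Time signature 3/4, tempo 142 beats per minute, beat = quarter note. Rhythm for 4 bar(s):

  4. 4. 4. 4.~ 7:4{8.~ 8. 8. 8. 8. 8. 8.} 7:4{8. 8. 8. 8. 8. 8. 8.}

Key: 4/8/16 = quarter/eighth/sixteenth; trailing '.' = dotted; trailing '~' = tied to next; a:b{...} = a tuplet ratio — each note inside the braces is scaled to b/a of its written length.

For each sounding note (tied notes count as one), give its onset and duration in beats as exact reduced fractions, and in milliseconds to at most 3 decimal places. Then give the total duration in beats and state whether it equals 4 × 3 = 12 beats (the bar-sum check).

1) 0.0ms=0b +633.803ms=3/2b
2) 633.803ms=3/2b +633.803ms=3/2b
3) 1267.606ms=3b +633.803ms=3/2b
4) 1901.408ms=9/2b +995.976ms=33/14b
5) 2897.384ms=48/7b +181.087ms=3/7b
6) 3078.471ms=51/7b +181.087ms=3/7b
7) 3259.557ms=54/7b +181.087ms=3/7b
8) 3440.644ms=57/7b +181.087ms=3/7b
9) 3621.73ms=60/7b +181.087ms=3/7b
10) 3802.817ms=9b +181.087ms=3/7b
11) 3983.903ms=66/7b +181.087ms=3/7b
12) 4164.99ms=69/7b +181.087ms=3/7b
13) 4346.076ms=72/7b +181.087ms=3/7b
14) 4527.163ms=75/7b +181.087ms=3/7b
15) 4708.249ms=78/7b +181.087ms=3/7b
16) 4889.336ms=81/7b +181.087ms=3/7b
Σ=12b of 12 (142bpm 3/4) — PASS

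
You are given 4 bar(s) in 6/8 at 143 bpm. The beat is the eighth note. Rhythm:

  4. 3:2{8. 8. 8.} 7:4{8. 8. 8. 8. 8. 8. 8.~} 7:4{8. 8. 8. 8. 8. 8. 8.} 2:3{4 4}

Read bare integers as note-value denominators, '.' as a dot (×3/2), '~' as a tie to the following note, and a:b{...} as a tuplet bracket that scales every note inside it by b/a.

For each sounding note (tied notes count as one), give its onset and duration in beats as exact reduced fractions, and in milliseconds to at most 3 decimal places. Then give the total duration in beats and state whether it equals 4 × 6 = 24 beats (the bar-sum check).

1) 0.0ms=0b +1258.741ms=3b
2) 1258.741ms=3b +419.58ms=1b
3) 1678.322ms=4b +419.58ms=1b
4) 2097.902ms=5b +419.58ms=1b
5) 2517.483ms=6b +359.64ms=6/7b
6) 2877.123ms=48/7b +359.64ms=6/7b
7) 3236.763ms=54/7b +359.64ms=6/7b
8) 3596.404ms=60/7b +359.64ms=6/7b
9) 3956.044ms=66/7b +359.64ms=6/7b
10) 4315.684ms=72/7b +359.64ms=6/7b
11) 4675.325ms=78/7b +719.281ms=12/7b
12) 5394.605ms=90/7b +359.64ms=6/7b
13) 5754.246ms=96/7b +359.64ms=6/7b
14) 6113.886ms=102/7b +359.64ms=6/7b
15) 6473.526ms=108/7b +359.64ms=6/7b
16) 6833.167ms=114/7b +359.64ms=6/7b
17) 7192.807ms=120/7b +359.64ms=6/7b
18) 7552.448ms=18b +1258.741ms=3b
19) 8811.189ms=21b +1258.741ms=3b
Σ=24b of 24 (143bpm 6/8) — PASS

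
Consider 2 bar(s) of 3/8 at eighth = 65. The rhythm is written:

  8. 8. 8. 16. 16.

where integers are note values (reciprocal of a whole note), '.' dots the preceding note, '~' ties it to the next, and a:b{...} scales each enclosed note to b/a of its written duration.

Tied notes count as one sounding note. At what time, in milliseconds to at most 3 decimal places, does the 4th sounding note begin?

note 4 onset = 9/2b = 4153.846ms

1. 0.0ms @ 0 + 1384.615ms (3/2)
2. 1384.615ms @ 3/2 + 1384.615ms (3/2)
3. 2769.231ms @ 3 + 1384.615ms (3/2)
4. 4153.846ms @ 9/2 + 692.308ms (3/4)
5. 4846.154ms @ 21/4 + 692.308ms (3/4)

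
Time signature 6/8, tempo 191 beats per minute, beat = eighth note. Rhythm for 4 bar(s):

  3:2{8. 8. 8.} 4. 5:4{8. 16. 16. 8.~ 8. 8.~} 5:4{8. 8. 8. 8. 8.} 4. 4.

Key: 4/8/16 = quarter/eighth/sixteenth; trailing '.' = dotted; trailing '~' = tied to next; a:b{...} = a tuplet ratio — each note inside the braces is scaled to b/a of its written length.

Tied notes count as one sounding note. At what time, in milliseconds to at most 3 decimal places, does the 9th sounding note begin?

note 9 onset = 54/5b = 3392.67ms

1. 0.0ms @ 0 + 314.136ms (1)
2. 314.136ms @ 1 + 314.136ms (1)
3. 628.272ms @ 2 + 314.136ms (1)
4. 942.408ms @ 3 + 942.408ms (3)
5. 1884.817ms @ 6 + 376.963ms (6/5)
6. 2261.78ms @ 36/5 + 188.482ms (3/5)
7. 2450.262ms @ 39/5 + 188.482ms (3/5)
8. 2638.743ms @ 42/5 + 753.927ms (12/5)
9. 3392.67ms @ 54/5 + 753.927ms (12/5)
10. 4146.597ms @ 66/5 + 376.963ms (6/5)
11. 4523.56ms @ 72/5 + 376.963ms (6/5)
12. 4900.524ms @ 78/5 + 376.963ms (6/5)
13. 5277.487ms @ 84/5 + 376.963ms (6/5)
14. 5654.45ms @ 18 + 942.408ms (3)
15. 6596.859ms @ 21 + 942.408ms (3)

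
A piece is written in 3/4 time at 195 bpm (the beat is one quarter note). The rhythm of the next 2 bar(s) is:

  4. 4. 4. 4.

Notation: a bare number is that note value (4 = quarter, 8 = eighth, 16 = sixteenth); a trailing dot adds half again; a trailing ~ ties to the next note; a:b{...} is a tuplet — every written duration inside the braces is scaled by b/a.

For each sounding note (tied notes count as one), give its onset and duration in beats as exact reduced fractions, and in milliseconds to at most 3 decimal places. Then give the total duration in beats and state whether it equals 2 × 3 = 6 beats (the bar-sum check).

1) 0.0ms=0b +461.538ms=3/2b
2) 461.538ms=3/2b +461.538ms=3/2b
3) 923.077ms=3b +461.538ms=3/2b
4) 1384.615ms=9/2b +461.538ms=3/2b
Σ=6b of 6 (195bpm 3/4) — PASS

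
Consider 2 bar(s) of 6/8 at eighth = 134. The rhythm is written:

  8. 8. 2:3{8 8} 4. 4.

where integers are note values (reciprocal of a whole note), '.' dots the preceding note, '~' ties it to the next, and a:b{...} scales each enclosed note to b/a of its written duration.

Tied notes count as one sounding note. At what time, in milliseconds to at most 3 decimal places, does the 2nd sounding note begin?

1. 0.0ms @ 0 + 671.642ms (3/2)
2. 671.642ms @ 3/2 + 671.642ms (3/2)
3. 1343.284ms @ 3 + 671.642ms (3/2)
4. 2014.925ms @ 9/2 + 671.642ms (3/2)
5. 2686.567ms @ 6 + 1343.284ms (3)
6. 4029.851ms @ 9 + 1343.284ms (3)

note 2 onset = 3/2b = 671.642ms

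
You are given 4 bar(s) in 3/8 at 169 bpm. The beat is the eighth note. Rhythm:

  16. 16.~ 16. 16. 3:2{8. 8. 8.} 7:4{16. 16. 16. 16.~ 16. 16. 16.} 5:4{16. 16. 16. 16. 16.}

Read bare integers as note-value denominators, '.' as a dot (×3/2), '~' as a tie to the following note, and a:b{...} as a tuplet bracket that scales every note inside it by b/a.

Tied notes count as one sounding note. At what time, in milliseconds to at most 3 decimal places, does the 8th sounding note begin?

1. 0.0ms @ 0 + 266.272ms (3/4)
2. 266.272ms @ 3/4 + 532.544ms (3/2)
3. 798.817ms @ 9/4 + 266.272ms (3/4)
4. 1065.089ms @ 3 + 355.03ms (1)
5. 1420.118ms @ 4 + 355.03ms (1)
6. 1775.148ms @ 5 + 355.03ms (1)
7. 2130.178ms @ 6 + 152.156ms (3/7)
8. 2282.333ms @ 45/7 + 152.156ms (3/7)
9. 2434.489ms @ 48/7 + 152.156ms (3/7)
10. 2586.644ms @ 51/7 + 304.311ms (6/7)
11. 2890.955ms @ 57/7 + 152.156ms (3/7)
12. 3043.111ms @ 60/7 + 152.156ms (3/7)
13. 3195.266ms @ 9 + 213.018ms (3/5)
14. 3408.284ms @ 48/5 + 213.018ms (3/5)
15. 3621.302ms @ 51/5 + 213.018ms (3/5)
16. 3834.32ms @ 54/5 + 213.018ms (3/5)
17. 4047.337ms @ 57/5 + 213.018ms (3/5)

note 8 onset = 45/7b = 2282.333ms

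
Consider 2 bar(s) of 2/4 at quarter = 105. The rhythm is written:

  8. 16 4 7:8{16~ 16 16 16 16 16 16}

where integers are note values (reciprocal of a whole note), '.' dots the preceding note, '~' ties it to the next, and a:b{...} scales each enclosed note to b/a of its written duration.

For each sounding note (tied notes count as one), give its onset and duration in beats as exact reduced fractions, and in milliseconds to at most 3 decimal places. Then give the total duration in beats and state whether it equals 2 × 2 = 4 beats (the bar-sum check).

1) 0.0ms=0b +428.571ms=3/4b
2) 428.571ms=3/4b +142.857ms=1/4b
3) 571.429ms=1b +571.429ms=1b
4) 1142.857ms=2b +326.531ms=4/7b
5) 1469.388ms=18/7b +163.265ms=2/7b
6) 1632.653ms=20/7b +163.265ms=2/7b
7) 1795.918ms=22/7b +163.265ms=2/7b
8) 1959.184ms=24/7b +163.265ms=2/7b
9) 2122.449ms=26/7b +163.265ms=2/7b
Σ=4b of 4 (105bpm 2/4) — PASS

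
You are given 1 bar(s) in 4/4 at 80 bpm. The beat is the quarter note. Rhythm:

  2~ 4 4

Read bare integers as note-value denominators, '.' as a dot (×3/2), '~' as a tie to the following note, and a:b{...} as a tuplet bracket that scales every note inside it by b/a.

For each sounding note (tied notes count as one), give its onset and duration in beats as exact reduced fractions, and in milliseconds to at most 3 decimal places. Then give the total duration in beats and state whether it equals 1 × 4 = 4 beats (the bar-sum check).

1) 0.0ms=0b +2250.0ms=3b
2) 2250.0ms=3b +750.0ms=1b
Σ=4b of 4 (80bpm 4/4) — PASS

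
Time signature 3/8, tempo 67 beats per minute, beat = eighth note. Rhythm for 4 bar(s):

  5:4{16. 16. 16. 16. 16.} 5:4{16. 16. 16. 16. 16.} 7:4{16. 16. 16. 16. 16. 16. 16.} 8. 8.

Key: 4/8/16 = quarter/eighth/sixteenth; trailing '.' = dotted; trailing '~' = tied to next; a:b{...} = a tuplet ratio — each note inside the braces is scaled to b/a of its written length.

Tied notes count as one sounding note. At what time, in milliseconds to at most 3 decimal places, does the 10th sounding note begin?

1. 0.0ms @ 0 + 537.313ms (3/5)
2. 537.313ms @ 3/5 + 537.313ms (3/5)
3. 1074.627ms @ 6/5 + 537.313ms (3/5)
4. 1611.94ms @ 9/5 + 537.313ms (3/5)
5. 2149.254ms @ 12/5 + 537.313ms (3/5)
6. 2686.567ms @ 3 + 537.313ms (3/5)
7. 3223.881ms @ 18/5 + 537.313ms (3/5)
8. 3761.194ms @ 21/5 + 537.313ms (3/5)
9. 4298.507ms @ 24/5 + 537.313ms (3/5)
10. 4835.821ms @ 27/5 + 537.313ms (3/5)
11. 5373.134ms @ 6 + 383.795ms (3/7)
12. 5756.93ms @ 45/7 + 383.795ms (3/7)
13. 6140.725ms @ 48/7 + 383.795ms (3/7)
14. 6524.52ms @ 51/7 + 383.795ms (3/7)
15. 6908.316ms @ 54/7 + 383.795ms (3/7)
16. 7292.111ms @ 57/7 + 383.795ms (3/7)
17. 7675.906ms @ 60/7 + 383.795ms (3/7)
18. 8059.701ms @ 9 + 1343.284ms (3/2)
19. 9402.985ms @ 21/2 + 1343.284ms (3/2)

note 10 onset = 27/5b = 4835.821ms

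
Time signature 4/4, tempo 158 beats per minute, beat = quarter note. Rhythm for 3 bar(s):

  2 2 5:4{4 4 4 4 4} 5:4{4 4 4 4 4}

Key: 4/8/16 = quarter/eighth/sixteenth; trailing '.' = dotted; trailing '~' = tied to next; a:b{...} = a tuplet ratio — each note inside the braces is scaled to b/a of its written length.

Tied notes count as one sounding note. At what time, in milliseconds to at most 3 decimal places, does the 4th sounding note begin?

note 4 onset = 24/5b = 1822.785ms

1. 0.0ms @ 0 + 759.494ms (2)
2. 759.494ms @ 2 + 759.494ms (2)
3. 1518.987ms @ 4 + 303.797ms (4/5)
4. 1822.785ms @ 24/5 + 303.797ms (4/5)
5. 2126.582ms @ 28/5 + 303.797ms (4/5)
6. 2430.38ms @ 32/5 + 303.797ms (4/5)
7. 2734.177ms @ 36/5 + 303.797ms (4/5)
8. 3037.975ms @ 8 + 303.797ms (4/5)
9. 3341.772ms @ 44/5 + 303.797ms (4/5)
10. 3645.57ms @ 48/5 + 303.797ms (4/5)
11. 3949.367ms @ 52/5 + 303.797ms (4/5)
12. 4253.165ms @ 56/5 + 303.797ms (4/5)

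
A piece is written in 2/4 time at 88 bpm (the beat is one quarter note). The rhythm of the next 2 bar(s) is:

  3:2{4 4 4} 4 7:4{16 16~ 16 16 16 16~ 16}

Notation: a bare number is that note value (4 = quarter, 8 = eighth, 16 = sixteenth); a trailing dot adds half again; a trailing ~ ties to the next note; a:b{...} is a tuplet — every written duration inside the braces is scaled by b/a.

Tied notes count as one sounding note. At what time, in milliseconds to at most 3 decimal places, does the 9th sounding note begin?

1. 0.0ms @ 0 + 454.545ms (2/3)
2. 454.545ms @ 2/3 + 454.545ms (2/3)
3. 909.091ms @ 4/3 + 454.545ms (2/3)
4. 1363.636ms @ 2 + 681.818ms (1)
5. 2045.455ms @ 3 + 97.403ms (1/7)
6. 2142.857ms @ 22/7 + 194.805ms (2/7)
7. 2337.662ms @ 24/7 + 97.403ms (1/7)
8. 2435.065ms @ 25/7 + 97.403ms (1/7)
9. 2532.468ms @ 26/7 + 194.805ms (2/7)

note 9 onset = 26/7b = 2532.468ms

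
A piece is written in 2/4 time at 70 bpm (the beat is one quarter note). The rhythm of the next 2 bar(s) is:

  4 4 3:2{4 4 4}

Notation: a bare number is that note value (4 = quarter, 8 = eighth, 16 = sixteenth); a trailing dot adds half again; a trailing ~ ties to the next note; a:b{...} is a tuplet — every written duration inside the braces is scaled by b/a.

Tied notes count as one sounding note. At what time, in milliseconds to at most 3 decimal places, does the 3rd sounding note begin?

note 3 onset = 2b = 1714.286ms

1. 0.0ms @ 0 + 857.143ms (1)
2. 857.143ms @ 1 + 857.143ms (1)
3. 1714.286ms @ 2 + 571.429ms (2/3)
4. 2285.714ms @ 8/3 + 571.429ms (2/3)
5. 2857.143ms @ 10/3 + 571.429ms (2/3)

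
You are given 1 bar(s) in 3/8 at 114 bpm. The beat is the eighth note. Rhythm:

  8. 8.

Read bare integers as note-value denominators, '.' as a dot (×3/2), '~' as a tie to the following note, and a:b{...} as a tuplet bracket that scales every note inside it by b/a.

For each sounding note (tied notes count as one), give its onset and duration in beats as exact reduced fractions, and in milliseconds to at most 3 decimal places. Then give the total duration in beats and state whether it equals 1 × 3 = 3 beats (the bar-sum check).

1) 0.0ms=0b +789.474ms=3/2b
2) 789.474ms=3/2b +789.474ms=3/2b
Σ=3b of 3 (114bpm 3/8) — PASS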